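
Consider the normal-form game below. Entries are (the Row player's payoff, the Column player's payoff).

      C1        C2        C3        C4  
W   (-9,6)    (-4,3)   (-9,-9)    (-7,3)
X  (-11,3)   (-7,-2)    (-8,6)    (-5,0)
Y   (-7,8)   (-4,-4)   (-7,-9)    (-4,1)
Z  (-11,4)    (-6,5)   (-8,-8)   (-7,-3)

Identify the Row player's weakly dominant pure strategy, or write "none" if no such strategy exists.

Y vs W: C1: -7>-9, C2: -4=-4, C3: -7>-9, C4: -4>-7.
Y vs X: C1: -7>-11, C2: -4>-7, C3: -7>-8, C4: -4>-5.
Y vs Z: C1: -7>-11, C2: -4>-6, C3: -7>-8, C4: -4>-7.
Y is at least as good as every other strategy against every opponent action, so it is weakly dominant.

Y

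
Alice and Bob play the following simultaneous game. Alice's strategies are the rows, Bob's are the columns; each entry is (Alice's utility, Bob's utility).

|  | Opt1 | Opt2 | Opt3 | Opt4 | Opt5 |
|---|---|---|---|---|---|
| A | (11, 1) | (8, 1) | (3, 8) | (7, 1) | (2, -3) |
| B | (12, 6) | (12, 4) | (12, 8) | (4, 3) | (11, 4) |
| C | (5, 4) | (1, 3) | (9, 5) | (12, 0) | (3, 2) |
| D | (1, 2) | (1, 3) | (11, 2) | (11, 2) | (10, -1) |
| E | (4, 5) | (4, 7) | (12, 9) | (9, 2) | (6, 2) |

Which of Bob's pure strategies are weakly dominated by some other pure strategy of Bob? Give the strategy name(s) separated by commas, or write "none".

Opt1, Opt4, Opt5

Opt1: dominated, since Opt3 does at least as well everywhere (A: 8>1, B: 8>6, C: 5>4, D: 2=2, E: 9>5).
Opt2 is not dominated — it holds its own against Opt1 at D (3>2); Opt3 at D (3>2); Opt4 at B (4>3); Opt5 at A (1>-3).
Opt3: no other strategy beats it everywhere (Opt1 at A (8>1); Opt2 at A (8>1); Opt4 at A (8>1); Opt5 at A (8>-3)).
Opt1 weakly dominates Opt4 — A: 1=1, B: 6>3, C: 4>0, D: 2=2, E: 5>2.
Opt1 weakly dominates Opt5 — A: 1>-3, B: 6>4, C: 4>2, D: 2>-1, E: 5>2.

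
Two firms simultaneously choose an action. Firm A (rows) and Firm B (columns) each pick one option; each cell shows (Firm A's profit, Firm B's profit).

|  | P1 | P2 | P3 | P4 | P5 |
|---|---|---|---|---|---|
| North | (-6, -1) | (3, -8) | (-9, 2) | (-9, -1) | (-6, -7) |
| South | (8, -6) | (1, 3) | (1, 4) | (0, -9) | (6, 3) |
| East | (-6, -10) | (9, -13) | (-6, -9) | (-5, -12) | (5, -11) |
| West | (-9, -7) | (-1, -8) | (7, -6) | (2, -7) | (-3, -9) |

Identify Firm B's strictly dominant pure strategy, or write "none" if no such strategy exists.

P3 vs P1: North: 2>-1, South: 4>-6, East: -9>-10, West: -6>-7.
P3 vs P2: North: 2>-8, South: 4>3, East: -9>-13, West: -6>-8.
P3 vs P4: North: 2>-1, South: 4>-9, East: -9>-12, West: -6>-7.
P3 vs P5: North: 2>-7, South: 4>3, East: -9>-11, West: -6>-9.
P3 strictly beats every other strategy against every opponent action, so it is strictly dominant.

P3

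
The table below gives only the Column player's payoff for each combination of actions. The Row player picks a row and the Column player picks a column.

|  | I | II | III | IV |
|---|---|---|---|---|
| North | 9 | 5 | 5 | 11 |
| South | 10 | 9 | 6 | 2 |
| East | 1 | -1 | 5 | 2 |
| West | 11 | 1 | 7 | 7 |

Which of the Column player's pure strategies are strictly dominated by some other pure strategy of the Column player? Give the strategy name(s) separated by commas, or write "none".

I: no other strategy beats it everywhere (II at North (9>5); III at North (9>5); IV at South (10>2)).
I strictly dominates II — North: 9>5, South: 10>9, East: 1>-1, West: 11>1.
III is not dominated — it holds its own against I at East (5>1); II at North (5=5); IV at South (6>2).
Nothing dominates IV: I at North (11>9); II at North (11>5); III at North (11>5).

II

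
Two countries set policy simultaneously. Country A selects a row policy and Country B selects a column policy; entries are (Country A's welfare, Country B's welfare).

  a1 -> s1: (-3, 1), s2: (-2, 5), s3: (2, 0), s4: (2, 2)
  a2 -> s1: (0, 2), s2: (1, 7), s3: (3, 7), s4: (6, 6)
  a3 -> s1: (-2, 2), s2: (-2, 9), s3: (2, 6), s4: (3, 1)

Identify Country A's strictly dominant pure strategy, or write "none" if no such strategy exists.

a2

a2 vs a1: s1: 0>-3, s2: 1>-2, s3: 3>2, s4: 6>2.
a2 vs a3: s1: 0>-2, s2: 1>-2, s3: 3>2, s4: 6>3.
a2 strictly beats every other strategy against every opponent action, so it is strictly dominant.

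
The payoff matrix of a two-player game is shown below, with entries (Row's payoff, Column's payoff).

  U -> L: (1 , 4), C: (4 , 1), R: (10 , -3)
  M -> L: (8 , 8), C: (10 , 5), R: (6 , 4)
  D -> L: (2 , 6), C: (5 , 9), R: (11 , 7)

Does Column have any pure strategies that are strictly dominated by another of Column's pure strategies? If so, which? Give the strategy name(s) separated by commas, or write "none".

R

L: no other strategy beats it everywhere (C at U (4>1); R at U (4>-3)).
C: no other strategy beats it everywhere (L at D (9>6); R at U (1>-3)).
R is strictly dominated by C (U: 1>-3, M: 5>4, D: 9>7).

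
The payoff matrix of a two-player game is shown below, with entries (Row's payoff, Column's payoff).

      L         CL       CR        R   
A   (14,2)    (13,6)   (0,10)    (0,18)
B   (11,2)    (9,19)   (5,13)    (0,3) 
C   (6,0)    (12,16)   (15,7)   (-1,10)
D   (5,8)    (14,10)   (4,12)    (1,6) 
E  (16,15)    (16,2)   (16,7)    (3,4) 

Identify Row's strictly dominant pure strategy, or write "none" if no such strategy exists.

E vs A: L: 16>14, CL: 16>13, CR: 16>0, R: 3>0.
E vs B: L: 16>11, CL: 16>9, CR: 16>5, R: 3>0.
E vs C: L: 16>6, CL: 16>12, CR: 16>15, R: 3>-1.
E vs D: L: 16>5, CL: 16>14, CR: 16>4, R: 3>1.
E strictly beats every other strategy against every opponent action, so it is strictly dominant.

E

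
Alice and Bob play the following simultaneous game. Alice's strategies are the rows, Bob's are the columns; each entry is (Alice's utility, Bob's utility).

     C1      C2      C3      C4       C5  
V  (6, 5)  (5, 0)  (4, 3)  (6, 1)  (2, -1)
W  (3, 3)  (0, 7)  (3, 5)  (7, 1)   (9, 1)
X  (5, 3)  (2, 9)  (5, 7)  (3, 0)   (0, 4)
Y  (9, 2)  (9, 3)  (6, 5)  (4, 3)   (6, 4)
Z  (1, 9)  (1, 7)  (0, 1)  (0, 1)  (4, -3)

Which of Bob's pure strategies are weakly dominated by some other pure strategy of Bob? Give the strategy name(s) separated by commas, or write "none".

C4, C5

Nothing dominates C1: C2 at V (5>0); C3 at V (5>3); C4 at V (5>1); C5 at V (5>-1).
C2 is not dominated — it holds its own against C1 at W (7>3); C3 at W (7>5); C4 at W (7>1); C5 at V (0>-1).
C3 is not dominated — it holds its own against C1 at W (5>3); C2 at V (3>0); C4 at V (3>1); C5 at V (3>-1).
C4: dominated, since C3 does at least as well everywhere (V: 3>1, W: 5>1, X: 7>0, Y: 5>3, Z: 1=1).
C5: dominated, since C3 does at least as well everywhere (V: 3>-1, W: 5>1, X: 7>4, Y: 5>4, Z: 1>-3).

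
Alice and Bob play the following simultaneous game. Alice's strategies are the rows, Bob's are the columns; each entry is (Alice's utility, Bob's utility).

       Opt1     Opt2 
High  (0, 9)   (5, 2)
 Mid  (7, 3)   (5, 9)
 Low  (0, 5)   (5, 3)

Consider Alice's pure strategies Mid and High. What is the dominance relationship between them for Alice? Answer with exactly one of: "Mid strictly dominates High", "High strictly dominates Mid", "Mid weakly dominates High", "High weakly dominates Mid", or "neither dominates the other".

Mid weakly dominates High

Mid's payoffs vs High's, by Bob's action — Opt1: 7>0, Opt2: 5=5.
Mid is at least as good everywhere and strictly better somewhere (tied only at Opt2), so Mid weakly but not strictly dominates High.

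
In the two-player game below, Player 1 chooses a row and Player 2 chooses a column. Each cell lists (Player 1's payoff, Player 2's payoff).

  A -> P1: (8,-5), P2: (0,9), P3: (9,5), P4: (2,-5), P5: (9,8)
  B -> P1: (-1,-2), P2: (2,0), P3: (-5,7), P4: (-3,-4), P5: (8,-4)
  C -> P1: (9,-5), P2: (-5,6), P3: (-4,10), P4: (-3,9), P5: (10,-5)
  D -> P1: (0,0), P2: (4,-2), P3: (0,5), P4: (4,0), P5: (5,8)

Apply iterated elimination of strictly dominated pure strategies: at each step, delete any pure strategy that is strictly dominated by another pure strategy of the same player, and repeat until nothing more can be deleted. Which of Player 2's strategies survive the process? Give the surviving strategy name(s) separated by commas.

Column P1 is eliminated: P3 beats it against every remaining row (A: 5>-5, B: 7>-2, C: 10>-5, D: 5>0).
Player 2's strategy P4 is strictly dominated by P3 (A: 5>-5, B: 7>-4, C: 10>9, D: 5>0) and is removed.
Among the remaining strategies, none is strictly dominated by another pure strategy of the same player, so the elimination stops.
Surviving strategies — Player 1: {A, B, C, D}; Player 2: {P2, P3, P5}.

P2, P3, P5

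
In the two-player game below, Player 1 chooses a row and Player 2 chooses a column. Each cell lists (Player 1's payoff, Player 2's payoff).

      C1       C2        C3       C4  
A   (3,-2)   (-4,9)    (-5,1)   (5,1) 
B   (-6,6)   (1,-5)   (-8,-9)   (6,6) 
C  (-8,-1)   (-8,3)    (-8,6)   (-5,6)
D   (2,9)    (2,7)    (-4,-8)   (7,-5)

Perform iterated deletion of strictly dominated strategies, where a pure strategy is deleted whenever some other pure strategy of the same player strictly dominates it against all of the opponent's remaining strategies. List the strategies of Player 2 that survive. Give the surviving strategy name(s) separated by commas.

Row B is eliminated: D beats it against every remaining column (C1: 2>-6, C2: 2>1, C3: -4>-8, C4: 7>6).
Player 1's strategy C is strictly dominated by A (C1: 3>-8, C2: -4>-8, C3: -5>-8, C4: 5>-5) and is removed.
For Player 2, C2 strictly dominates C3 on the remaining rows (A: 9>1, D: 7>-8); eliminate C3.
Column C4 is eliminated: C2 beats it against every remaining row (A: 9>1, D: 7>-5).
Among the remaining strategies, none is strictly dominated by another pure strategy of the same player, so the elimination stops.
Surviving strategies — Player 1: {A, D}; Player 2: {C1, C2}.

C1, C2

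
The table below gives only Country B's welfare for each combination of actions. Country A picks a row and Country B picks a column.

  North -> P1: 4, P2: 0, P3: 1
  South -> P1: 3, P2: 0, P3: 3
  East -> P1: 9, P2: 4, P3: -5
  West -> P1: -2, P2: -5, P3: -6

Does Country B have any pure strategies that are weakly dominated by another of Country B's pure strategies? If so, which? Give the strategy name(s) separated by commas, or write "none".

P1 is not dominated — it holds its own against P2 at North (4>0); P3 at North (4>1).
P1 weakly dominates P2 — North: 4>0, South: 3>0, East: 9>4, West: -2>-5.
P1 weakly dominates P3 — North: 4>1, South: 3=3, East: 9>-5, West: -2>-6.

P2, P3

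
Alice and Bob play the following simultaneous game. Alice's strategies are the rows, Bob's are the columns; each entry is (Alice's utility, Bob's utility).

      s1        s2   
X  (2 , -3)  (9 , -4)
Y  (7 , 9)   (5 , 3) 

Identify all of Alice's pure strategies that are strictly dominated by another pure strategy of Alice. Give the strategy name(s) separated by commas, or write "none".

X: no other strategy beats it everywhere (Y at s2 (9>5)).
Nothing dominates Y: X at s1 (7>2).

none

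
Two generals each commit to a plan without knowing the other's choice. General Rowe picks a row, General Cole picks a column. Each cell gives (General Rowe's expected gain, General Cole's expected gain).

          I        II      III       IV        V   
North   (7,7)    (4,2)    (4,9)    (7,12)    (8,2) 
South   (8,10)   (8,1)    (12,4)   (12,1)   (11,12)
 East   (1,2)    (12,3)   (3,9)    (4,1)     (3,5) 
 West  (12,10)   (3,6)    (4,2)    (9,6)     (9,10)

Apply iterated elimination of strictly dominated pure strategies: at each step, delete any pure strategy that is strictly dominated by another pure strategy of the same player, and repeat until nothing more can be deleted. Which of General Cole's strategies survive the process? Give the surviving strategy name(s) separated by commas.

Row North is eliminated: South beats it against every remaining column (I: 8>7, II: 8>4, III: 12>4, IV: 12>7, V: 11>8).
Column II is eliminated: V beats it against every remaining row (South: 12>1, East: 5>3, West: 10>6).
For General Rowe, South strictly dominates East on the remaining columns (I: 8>1, III: 12>3, IV: 12>4, V: 11>3); eliminate East.
General Cole's strategy III is strictly dominated by I (South: 10>4, West: 10>2) and is removed.
General Cole's strategy IV is strictly dominated by I (South: 10>1, West: 10>6) and is removed.
Among the remaining strategies, none is strictly dominated by another pure strategy of the same player, so the elimination stops.
Surviving strategies — General Rowe: {South, West}; General Cole: {I, V}.

I, V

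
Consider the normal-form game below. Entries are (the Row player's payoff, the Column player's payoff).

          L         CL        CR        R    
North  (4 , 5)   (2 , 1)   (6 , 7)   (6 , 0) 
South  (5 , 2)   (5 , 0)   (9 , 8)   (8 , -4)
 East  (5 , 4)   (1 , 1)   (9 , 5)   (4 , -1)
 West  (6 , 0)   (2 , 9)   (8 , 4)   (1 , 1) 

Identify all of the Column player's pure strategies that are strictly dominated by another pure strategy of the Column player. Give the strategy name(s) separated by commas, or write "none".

L, R

L: dominated, since CR does at least as well everywhere (North: 7>5, South: 8>2, East: 5>4, West: 4>0).
Nothing dominates CL: L at West (9>0); CR at West (9>4); R at North (1>0).
CR: no other strategy beats it everywhere (L at North (7>5); CL at North (7>1); R at North (7>0)).
CL strictly dominates R — North: 1>0, South: 0>-4, East: 1>-1, West: 9>1.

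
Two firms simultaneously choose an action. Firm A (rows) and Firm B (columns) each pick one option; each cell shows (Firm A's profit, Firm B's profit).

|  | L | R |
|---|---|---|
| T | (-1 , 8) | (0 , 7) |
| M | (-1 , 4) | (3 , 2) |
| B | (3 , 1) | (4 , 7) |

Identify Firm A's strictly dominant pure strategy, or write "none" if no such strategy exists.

B vs T: L: 3>-1, R: 4>0.
B vs M: L: 3>-1, R: 4>3.
B strictly beats every other strategy against every opponent action, so it is strictly dominant.

B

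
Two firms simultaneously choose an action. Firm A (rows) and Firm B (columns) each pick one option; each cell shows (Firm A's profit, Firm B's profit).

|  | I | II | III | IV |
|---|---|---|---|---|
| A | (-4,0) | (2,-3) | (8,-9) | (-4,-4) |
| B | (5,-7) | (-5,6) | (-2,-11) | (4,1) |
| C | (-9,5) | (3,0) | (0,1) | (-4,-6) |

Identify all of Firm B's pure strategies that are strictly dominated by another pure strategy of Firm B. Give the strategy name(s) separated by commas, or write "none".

III, IV

Nothing dominates I: II at A (0>-3); III at A (0>-9); IV at A (0>-4).
Nothing dominates II: I at B (6>-7); III at A (-3>-9); IV at A (-3>-4).
I strictly dominates III — A: 0>-9, B: -7>-11, C: 5>1.
IV: dominated, since II does at least as well everywhere (A: -3>-4, B: 6>1, C: 0>-6).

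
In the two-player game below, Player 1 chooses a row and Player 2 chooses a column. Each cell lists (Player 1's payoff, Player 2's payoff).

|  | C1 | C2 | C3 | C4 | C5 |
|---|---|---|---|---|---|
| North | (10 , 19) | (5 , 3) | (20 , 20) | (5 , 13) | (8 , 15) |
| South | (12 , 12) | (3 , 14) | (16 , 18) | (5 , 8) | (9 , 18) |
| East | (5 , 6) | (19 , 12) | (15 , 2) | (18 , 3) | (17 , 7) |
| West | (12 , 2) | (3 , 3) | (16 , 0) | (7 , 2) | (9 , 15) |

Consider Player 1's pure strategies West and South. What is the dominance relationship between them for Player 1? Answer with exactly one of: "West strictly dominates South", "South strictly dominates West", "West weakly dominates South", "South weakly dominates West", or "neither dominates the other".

West weakly dominates South

West's payoffs vs South's, by Player 2's action — C1: 12=12, C2: 3=3, C3: 16=16, C4: 7>5, C5: 9=9.
West is at least as good everywhere and strictly better somewhere (tied only at C1, C2, C3, C5), so West weakly but not strictly dominates South.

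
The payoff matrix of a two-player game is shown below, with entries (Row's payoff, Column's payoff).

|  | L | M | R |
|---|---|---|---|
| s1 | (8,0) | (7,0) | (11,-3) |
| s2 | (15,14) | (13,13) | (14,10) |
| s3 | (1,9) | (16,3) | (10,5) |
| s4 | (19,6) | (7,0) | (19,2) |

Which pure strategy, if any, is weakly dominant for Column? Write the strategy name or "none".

L vs M: s1: 0=0, s2: 14>13, s3: 9>3, s4: 6>0.
L vs R: s1: 0>-3, s2: 14>10, s3: 9>5, s4: 6>2.
L is at least as good as every other strategy against every opponent action, so it is weakly dominant.

L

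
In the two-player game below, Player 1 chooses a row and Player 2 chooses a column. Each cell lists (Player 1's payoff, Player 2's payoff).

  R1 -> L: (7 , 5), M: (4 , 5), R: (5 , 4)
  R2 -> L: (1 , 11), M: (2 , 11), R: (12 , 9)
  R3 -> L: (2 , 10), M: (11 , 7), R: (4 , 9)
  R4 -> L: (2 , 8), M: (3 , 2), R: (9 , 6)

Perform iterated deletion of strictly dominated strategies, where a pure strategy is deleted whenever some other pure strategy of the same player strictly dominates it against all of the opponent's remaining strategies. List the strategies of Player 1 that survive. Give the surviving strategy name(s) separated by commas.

R1, R3

For Player 2, L strictly dominates R on the remaining rows (R1: 5>4, R2: 11>9, R3: 10>9, R4: 8>6); eliminate R.
For Player 1, R1 strictly dominates R2 on the remaining columns (L: 7>1, M: 4>2); eliminate R2.
Player 1's strategy R4 is strictly dominated by R1 (L: 7>2, M: 4>3) and is removed.
Among the remaining strategies, none is strictly dominated by another pure strategy of the same player, so the elimination stops.
Surviving strategies — Player 1: {R1, R3}; Player 2: {L, M}.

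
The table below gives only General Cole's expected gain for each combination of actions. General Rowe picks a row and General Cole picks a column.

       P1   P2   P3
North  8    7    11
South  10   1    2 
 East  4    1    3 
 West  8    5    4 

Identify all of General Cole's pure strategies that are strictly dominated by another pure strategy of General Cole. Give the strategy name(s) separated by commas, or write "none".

P2

P1: no other strategy beats it everywhere (P2 at North (8>7); P3 at South (10>2)).
P2 is strictly dominated by P1 (North: 8>7, South: 10>1, East: 4>1, West: 8>5).
Nothing dominates P3: P1 at North (11>8); P2 at North (11>7).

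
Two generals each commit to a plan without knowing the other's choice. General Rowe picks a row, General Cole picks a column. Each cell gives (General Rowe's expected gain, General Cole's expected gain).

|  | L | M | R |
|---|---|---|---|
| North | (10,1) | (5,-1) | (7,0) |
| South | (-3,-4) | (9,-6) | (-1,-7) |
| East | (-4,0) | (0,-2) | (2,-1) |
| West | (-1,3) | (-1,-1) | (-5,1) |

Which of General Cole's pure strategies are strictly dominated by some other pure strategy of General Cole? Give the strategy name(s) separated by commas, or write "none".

L: no other strategy beats it everywhere (M at North (1>-1); R at North (1>0)).
L strictly dominates M — North: 1>-1, South: -4>-6, East: 0>-2, West: 3>-1.
R is strictly dominated by L (North: 1>0, South: -4>-7, East: 0>-1, West: 3>1).

M, R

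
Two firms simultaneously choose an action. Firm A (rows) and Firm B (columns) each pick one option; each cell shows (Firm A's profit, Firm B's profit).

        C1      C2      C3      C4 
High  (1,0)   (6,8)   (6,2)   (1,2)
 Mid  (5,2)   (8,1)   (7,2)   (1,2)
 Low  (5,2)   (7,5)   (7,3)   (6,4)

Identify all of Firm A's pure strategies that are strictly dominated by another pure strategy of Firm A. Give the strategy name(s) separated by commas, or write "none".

High

High is strictly dominated by Low (C1: 5>1, C2: 7>6, C3: 7>6, C4: 6>1).
Nothing dominates Mid: High at C1 (5>1); Low at C1 (5=5).
Low: no other strategy beats it everywhere (High at C1 (5>1); Mid at C1 (5=5)).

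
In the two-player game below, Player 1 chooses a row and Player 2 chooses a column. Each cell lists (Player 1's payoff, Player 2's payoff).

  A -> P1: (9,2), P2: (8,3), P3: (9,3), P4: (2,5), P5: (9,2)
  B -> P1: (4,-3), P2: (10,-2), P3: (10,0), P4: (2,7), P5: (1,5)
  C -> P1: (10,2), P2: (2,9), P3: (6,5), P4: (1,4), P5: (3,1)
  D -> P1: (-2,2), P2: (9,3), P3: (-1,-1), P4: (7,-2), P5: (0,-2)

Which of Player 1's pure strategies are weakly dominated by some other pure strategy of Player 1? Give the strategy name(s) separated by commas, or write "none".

A is not dominated — it holds its own against B at P1 (9>4); C at P2 (8>2); D at P1 (9>-2).
B: no other strategy beats it everywhere (A at P2 (10>8); C at P2 (10>2); D at P1 (4>-2)).
Nothing dominates C: A at P1 (10>9); B at P1 (10>4); D at P1 (10>-2).
Nothing dominates D: A at P2 (9>8); B at P4 (7>2); C at P2 (9>2).

none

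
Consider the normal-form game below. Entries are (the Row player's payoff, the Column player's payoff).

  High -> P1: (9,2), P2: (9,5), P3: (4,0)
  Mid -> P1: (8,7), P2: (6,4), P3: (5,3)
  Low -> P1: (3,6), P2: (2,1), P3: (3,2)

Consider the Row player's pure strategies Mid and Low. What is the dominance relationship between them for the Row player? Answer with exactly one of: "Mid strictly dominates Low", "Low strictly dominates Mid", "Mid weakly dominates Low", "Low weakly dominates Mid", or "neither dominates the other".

Mid strictly dominates Low

Compare Mid to Low across each opponent action: P1: 8>3, P2: 6>2, P3: 5>3.
Every comparison favours Mid, so Mid strictly dominates Low.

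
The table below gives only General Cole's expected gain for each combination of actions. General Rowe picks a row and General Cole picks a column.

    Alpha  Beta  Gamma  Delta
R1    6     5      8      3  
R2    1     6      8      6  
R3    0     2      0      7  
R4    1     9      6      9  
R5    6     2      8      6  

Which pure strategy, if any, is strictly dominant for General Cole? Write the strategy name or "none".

none

Alpha fails to dominate Beta at R2 (1<6).
Beta fails to dominate Alpha at R1 (5<6).
Gamma fails to dominate Alpha at R3 (0=0).
Delta fails to dominate Alpha at R1 (3<6).
No single strategy dominates all the others.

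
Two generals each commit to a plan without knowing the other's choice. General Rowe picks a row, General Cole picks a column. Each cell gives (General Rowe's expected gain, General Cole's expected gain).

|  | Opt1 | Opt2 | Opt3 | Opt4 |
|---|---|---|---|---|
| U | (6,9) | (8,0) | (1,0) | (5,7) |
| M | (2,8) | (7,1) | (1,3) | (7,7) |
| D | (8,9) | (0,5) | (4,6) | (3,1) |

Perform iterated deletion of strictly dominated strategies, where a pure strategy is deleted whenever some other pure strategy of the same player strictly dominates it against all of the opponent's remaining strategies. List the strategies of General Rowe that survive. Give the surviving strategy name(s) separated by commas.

D

For General Cole, Opt1 strictly dominates Opt2 on the remaining rows (U: 9>0, M: 8>1, D: 9>5); eliminate Opt2.
For General Cole, Opt1 strictly dominates Opt3 on the remaining rows (U: 9>0, M: 8>3, D: 9>6); eliminate Opt3.
General Cole's strategy Opt4 is strictly dominated by Opt1 (U: 9>7, M: 8>7, D: 9>1) and is removed.
General Rowe's strategy U is strictly dominated by D (Opt1: 8>6) and is removed.
Row M is eliminated: D beats it against every remaining column (Opt1: 8>2).
Among the remaining strategies, none is strictly dominated by another pure strategy of the same player, so the elimination stops.
Surviving strategies — General Rowe: {D}; General Cole: {Opt1}.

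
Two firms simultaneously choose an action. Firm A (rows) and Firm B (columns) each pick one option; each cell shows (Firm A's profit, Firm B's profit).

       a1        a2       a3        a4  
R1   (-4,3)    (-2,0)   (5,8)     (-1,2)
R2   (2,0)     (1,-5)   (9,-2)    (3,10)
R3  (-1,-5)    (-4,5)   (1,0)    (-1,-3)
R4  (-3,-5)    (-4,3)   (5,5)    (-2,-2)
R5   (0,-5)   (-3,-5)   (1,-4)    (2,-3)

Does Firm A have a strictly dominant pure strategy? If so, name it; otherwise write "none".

R2 vs R1: a1: 2>-4, a2: 1>-2, a3: 9>5, a4: 3>-1.
R2 vs R3: a1: 2>-1, a2: 1>-4, a3: 9>1, a4: 3>-1.
R2 vs R4: a1: 2>-3, a2: 1>-4, a3: 9>5, a4: 3>-2.
R2 vs R5: a1: 2>0, a2: 1>-3, a3: 9>1, a4: 3>2.
R2 strictly beats every other strategy against every opponent action, so it is strictly dominant.

R2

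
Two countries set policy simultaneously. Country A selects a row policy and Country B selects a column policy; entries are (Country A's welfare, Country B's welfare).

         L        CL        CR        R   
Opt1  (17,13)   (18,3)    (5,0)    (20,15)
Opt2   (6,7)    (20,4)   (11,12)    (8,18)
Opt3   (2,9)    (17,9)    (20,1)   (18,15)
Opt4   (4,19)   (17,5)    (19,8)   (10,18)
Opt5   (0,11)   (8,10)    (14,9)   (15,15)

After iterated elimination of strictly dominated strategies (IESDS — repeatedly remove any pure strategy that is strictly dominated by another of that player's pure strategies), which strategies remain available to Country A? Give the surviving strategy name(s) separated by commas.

Opt1

For Country A, Opt3 strictly dominates Opt5 on the remaining columns (L: 2>0, CL: 17>8, CR: 20>14, R: 18>15); eliminate Opt5.
Column CL is eliminated: R beats it against every remaining row (Opt1: 15>3, Opt2: 18>4, Opt3: 15>9, Opt4: 18>5).
Column CR is eliminated: R beats it against every remaining row (Opt1: 15>0, Opt2: 18>12, Opt3: 15>1, Opt4: 18>8).
Row Opt2 is eliminated: Opt1 beats it against every remaining column (L: 17>6, R: 20>8).
For Country A, Opt1 strictly dominates Opt3 on the remaining columns (L: 17>2, R: 20>18); eliminate Opt3.
For Country A, Opt1 strictly dominates Opt4 on the remaining columns (L: 17>4, R: 20>10); eliminate Opt4.
Country B's strategy L is strictly dominated by R (Opt1: 15>13) and is removed.
Among the remaining strategies, none is strictly dominated by another pure strategy of the same player, so the elimination stops.
Surviving strategies — Country A: {Opt1}; Country B: {R}.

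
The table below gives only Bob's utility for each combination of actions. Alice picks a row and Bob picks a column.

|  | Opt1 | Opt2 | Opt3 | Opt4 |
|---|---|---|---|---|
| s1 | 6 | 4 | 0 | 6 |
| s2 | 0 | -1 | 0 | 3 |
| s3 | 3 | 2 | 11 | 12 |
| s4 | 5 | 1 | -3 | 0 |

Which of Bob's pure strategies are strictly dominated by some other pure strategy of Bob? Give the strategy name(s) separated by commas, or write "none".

Opt2, Opt3

Opt1: no other strategy beats it everywhere (Opt2 at s1 (6>4); Opt3 at s1 (6>0); Opt4 at s1 (6=6)).
Opt2 is strictly dominated by Opt1 (s1: 6>4, s2: 0>-1, s3: 3>2, s4: 5>1).
Opt4 strictly dominates Opt3 — s1: 6>0, s2: 3>0, s3: 12>11, s4: 0>-3.
Opt4 is not dominated — it holds its own against Opt1 at s1 (6=6); Opt2 at s1 (6>4); Opt3 at s1 (6>0).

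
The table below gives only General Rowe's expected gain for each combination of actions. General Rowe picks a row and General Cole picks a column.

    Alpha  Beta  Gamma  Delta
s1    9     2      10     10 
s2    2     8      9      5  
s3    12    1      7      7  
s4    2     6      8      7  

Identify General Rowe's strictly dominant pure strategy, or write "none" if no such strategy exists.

s1 fails to dominate s2 at Beta (2<8).
s2 fails to dominate s1 at Alpha (2<9).
s3 fails to dominate s1 at Beta (1<2).
s4 fails to dominate s1 at Alpha (2<9).
No single strategy dominates all the others.

none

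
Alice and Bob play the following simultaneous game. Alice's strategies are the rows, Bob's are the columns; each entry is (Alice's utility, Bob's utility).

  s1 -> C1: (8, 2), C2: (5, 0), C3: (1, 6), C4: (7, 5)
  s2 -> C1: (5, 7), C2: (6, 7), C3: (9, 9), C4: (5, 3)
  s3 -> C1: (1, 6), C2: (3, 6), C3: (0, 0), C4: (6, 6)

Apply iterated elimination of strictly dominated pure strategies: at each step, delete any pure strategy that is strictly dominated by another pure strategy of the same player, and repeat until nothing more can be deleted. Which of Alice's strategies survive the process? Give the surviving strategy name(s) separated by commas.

Row s3 is eliminated: s1 beats it against every remaining column (C1: 8>1, C2: 5>3, C3: 1>0, C4: 7>6).
Column C1 is eliminated: C3 beats it against every remaining row (s1: 6>2, s2: 9>7).
Bob's strategy C2 is strictly dominated by C3 (s1: 6>0, s2: 9>7) and is removed.
For Bob, C3 strictly dominates C4 on the remaining rows (s1: 6>5, s2: 9>3); eliminate C4.
Alice's strategy s1 is strictly dominated by s2 (C3: 9>1) and is removed.
Among the remaining strategies, none is strictly dominated by another pure strategy of the same player, so the elimination stops.
Surviving strategies — Alice: {s2}; Bob: {C3}.

s2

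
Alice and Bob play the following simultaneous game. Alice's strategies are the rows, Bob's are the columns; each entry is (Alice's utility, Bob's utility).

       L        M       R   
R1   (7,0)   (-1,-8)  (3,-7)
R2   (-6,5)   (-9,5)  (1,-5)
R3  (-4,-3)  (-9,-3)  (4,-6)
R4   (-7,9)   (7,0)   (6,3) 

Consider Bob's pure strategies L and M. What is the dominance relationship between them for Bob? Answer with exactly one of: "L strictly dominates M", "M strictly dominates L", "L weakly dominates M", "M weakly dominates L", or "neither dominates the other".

L weakly dominates M

Compare L to M across each opponent action: R1: 0>-8, R2: 5=5, R3: -3=-3, R4: 9>0.
L is at least as good everywhere and strictly better somewhere (tied only at R2, R3), so L weakly but not strictly dominates M.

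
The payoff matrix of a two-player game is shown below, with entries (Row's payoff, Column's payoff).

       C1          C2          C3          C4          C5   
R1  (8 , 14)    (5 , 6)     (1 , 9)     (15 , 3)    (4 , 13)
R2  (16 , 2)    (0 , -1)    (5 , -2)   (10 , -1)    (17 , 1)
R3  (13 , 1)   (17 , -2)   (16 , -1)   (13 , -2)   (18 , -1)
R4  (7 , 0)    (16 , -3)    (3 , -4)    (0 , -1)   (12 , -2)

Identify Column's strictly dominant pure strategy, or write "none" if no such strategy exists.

C1 vs C2: R1: 14>6, R2: 2>-1, R3: 1>-2, R4: 0>-3.
C1 vs C3: R1: 14>9, R2: 2>-2, R3: 1>-1, R4: 0>-4.
C1 vs C4: R1: 14>3, R2: 2>-1, R3: 1>-2, R4: 0>-1.
C1 vs C5: R1: 14>13, R2: 2>1, R3: 1>-1, R4: 0>-2.
C1 strictly beats every other strategy against every opponent action, so it is strictly dominant.

C1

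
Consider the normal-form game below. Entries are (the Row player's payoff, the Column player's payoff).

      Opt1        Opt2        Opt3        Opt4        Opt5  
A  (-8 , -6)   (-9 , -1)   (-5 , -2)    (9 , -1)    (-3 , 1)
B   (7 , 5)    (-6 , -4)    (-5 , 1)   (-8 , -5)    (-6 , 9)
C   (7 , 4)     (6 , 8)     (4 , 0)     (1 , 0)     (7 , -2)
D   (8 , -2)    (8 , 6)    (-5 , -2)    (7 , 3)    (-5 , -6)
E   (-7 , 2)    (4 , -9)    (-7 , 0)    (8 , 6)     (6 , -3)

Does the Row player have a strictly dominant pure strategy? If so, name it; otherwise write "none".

A fails to dominate B at Opt1 (-8<7).
B fails to dominate A at Opt3 (-5=-5).
C fails to dominate A at Opt4 (1<9).
D fails to dominate A at Opt3 (-5=-5).
E fails to dominate A at Opt3 (-7<-5).
No single strategy dominates all the others.

none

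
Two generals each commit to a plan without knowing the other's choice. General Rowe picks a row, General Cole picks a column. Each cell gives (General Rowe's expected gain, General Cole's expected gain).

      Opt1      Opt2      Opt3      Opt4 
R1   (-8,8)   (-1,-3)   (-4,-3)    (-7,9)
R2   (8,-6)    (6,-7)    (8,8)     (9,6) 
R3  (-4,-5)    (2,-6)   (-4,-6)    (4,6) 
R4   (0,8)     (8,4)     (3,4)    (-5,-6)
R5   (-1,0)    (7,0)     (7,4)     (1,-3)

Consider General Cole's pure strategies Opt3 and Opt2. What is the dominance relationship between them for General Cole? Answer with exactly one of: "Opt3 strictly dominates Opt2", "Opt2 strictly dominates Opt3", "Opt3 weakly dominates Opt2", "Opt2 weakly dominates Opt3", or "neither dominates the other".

Compare Opt3 to Opt2 across each opponent action: R1: -3=-3, R2: 8>-7, R3: -6=-6, R4: 4=4, R5: 4>0.
Opt3 is at least as good everywhere and strictly better somewhere (tied only at R1, R3, R4), so Opt3 weakly but not strictly dominates Opt2.

Opt3 weakly dominates Opt2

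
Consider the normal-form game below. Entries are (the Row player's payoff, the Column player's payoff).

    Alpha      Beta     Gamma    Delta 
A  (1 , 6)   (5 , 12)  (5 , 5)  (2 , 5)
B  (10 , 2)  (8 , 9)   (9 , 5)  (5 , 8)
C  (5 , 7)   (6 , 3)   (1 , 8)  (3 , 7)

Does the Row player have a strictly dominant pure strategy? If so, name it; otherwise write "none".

B vs A: Alpha: 10>1, Beta: 8>5, Gamma: 9>5, Delta: 5>2.
B vs C: Alpha: 10>5, Beta: 8>6, Gamma: 9>1, Delta: 5>3.
B strictly beats every other strategy against every opponent action, so it is strictly dominant.

B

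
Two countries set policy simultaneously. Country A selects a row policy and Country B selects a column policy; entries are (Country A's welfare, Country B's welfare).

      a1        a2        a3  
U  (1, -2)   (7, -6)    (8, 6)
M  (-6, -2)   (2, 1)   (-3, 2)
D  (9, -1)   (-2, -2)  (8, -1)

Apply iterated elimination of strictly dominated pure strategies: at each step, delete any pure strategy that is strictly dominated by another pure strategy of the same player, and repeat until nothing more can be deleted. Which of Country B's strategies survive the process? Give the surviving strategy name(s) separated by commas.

a1, a3

Country A's strategy M is strictly dominated by U (a1: 1>-6, a2: 7>2, a3: 8>-3) and is removed.
Column a2 is eliminated: a1 beats it against every remaining row (U: -2>-6, D: -1>-2).
Among the remaining strategies, none is strictly dominated by another pure strategy of the same player, so the elimination stops.
Surviving strategies — Country A: {U, D}; Country B: {a1, a3}.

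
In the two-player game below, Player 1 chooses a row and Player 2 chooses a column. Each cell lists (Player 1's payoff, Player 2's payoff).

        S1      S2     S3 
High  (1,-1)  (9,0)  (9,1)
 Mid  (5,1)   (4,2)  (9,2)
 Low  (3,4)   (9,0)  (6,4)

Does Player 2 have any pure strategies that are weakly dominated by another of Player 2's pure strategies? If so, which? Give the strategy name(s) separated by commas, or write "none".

S3 weakly dominates S1 — High: 1>-1, Mid: 2>1, Low: 4=4.
S2 is weakly dominated by S3 (High: 1>0, Mid: 2=2, Low: 4>0).
S3 is not dominated — it holds its own against S1 at High (1>-1); S2 at High (1>0).

S1, S2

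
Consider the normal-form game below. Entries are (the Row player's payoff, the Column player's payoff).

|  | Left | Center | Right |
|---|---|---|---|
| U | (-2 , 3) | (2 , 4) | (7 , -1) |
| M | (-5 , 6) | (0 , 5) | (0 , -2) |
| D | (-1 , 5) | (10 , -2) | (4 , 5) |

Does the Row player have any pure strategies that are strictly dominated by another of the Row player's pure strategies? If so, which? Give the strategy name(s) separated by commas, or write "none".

U: no other strategy beats it everywhere (M at Left (-2>-5); D at Right (7>4)).
M: dominated, since U does at least as well everywhere (Left: -2>-5, Center: 2>0, Right: 7>0).
D is not dominated — it holds its own against U at Left (-1>-2); M at Left (-1>-5).

M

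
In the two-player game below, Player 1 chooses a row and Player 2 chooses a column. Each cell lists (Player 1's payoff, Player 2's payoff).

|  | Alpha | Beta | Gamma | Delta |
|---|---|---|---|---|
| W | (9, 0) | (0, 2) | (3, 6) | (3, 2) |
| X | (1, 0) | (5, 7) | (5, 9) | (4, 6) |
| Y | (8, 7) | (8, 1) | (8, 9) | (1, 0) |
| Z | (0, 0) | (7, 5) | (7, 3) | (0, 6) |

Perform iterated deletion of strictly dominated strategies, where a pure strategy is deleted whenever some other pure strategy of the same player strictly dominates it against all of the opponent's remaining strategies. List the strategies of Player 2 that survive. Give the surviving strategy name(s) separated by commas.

For Player 1, Y strictly dominates Z on the remaining columns (Alpha: 8>0, Beta: 8>7, Gamma: 8>7, Delta: 1>0); eliminate Z.
Player 2's strategy Alpha is strictly dominated by Gamma (W: 6>0, X: 9>0, Y: 9>7) and is removed.
Player 1's strategy W is strictly dominated by X (Beta: 5>0, Gamma: 5>3, Delta: 4>3) and is removed.
Column Beta is eliminated: Gamma beats it against every remaining row (X: 9>7, Y: 9>1).
For Player 2, Gamma strictly dominates Delta on the remaining rows (X: 9>6, Y: 9>0); eliminate Delta.
Player 1's strategy X is strictly dominated by Y (Gamma: 8>5) and is removed.
Among the remaining strategies, none is strictly dominated by another pure strategy of the same player, so the elimination stops.
Surviving strategies — Player 1: {Y}; Player 2: {Gamma}.

Gamma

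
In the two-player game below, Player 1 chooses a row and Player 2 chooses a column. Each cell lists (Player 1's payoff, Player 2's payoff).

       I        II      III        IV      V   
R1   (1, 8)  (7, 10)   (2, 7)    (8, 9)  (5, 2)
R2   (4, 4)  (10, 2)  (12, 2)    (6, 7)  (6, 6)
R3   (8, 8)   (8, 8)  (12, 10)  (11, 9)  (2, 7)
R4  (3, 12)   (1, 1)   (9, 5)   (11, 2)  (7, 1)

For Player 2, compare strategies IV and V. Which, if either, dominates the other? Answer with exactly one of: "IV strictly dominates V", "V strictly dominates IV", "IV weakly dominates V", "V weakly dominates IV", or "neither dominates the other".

Compare IV to V across each opponent action: R1: 9>2, R2: 7>6, R3: 9>7, R4: 2>1.
IV gives a strictly higher payoff against each opponent action, so IV strictly dominates V.

IV strictly dominates V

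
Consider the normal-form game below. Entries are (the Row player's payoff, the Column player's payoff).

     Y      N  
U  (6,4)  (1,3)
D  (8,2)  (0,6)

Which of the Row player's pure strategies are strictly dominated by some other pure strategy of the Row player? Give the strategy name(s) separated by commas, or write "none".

none

U: no other strategy beats it everywhere (D at N (1>0)).
D: no other strategy beats it everywhere (U at Y (8>6)).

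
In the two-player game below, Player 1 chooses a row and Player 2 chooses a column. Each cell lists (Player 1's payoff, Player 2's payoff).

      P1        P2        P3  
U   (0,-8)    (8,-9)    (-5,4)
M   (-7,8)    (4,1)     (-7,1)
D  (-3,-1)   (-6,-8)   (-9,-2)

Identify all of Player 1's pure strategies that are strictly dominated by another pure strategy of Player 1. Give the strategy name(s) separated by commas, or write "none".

U: no other strategy beats it everywhere (M at P1 (0>-7); D at P1 (0>-3)).
U strictly dominates M — P1: 0>-7, P2: 8>4, P3: -5>-7.
D: dominated, since U does at least as well everywhere (P1: 0>-3, P2: 8>-6, P3: -5>-9).

M, D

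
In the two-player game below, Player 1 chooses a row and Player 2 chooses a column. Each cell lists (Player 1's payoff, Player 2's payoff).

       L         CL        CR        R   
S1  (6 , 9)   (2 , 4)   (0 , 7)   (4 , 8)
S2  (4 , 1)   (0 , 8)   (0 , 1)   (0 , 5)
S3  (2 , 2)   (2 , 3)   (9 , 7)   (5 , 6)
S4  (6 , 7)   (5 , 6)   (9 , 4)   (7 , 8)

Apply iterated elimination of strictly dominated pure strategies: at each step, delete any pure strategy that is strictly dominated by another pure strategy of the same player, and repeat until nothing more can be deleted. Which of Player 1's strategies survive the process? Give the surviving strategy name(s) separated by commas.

S1, S3, S4

Player 1's strategy S2 is strictly dominated by S4 (L: 6>4, CL: 5>0, CR: 9>0, R: 7>0) and is removed.
Column CL is eliminated: R beats it against every remaining row (S1: 8>4, S3: 6>3, S4: 8>6).
Among the remaining strategies, none is strictly dominated by another pure strategy of the same player, so the elimination stops.
Surviving strategies — Player 1: {S1, S3, S4}; Player 2: {L, CR, R}.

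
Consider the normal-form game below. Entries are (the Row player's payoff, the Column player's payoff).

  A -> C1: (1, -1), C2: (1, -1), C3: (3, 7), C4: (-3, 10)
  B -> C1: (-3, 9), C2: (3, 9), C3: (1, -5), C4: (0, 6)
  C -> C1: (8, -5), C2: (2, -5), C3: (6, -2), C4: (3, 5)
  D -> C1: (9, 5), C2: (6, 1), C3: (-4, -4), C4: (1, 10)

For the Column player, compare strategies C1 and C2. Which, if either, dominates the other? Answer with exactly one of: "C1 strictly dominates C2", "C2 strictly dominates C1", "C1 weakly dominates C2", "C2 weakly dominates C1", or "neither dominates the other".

Compare C1 to C2 across every action of the Row player: A: -1=-1, B: 9=9, C: -5=-5, D: 5>1.
C1 is at least as good everywhere and strictly better somewhere (tied only at A, B, C), so C1 weakly but not strictly dominates C2.

C1 weakly dominates C2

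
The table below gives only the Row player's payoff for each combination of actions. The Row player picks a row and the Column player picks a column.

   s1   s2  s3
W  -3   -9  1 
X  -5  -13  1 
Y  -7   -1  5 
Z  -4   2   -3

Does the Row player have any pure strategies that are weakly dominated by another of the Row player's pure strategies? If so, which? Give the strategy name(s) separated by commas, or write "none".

X

W is not dominated — it holds its own against X at s1 (-3>-5); Y at s1 (-3>-7); Z at s1 (-3>-4).
W weakly dominates X — s1: -3>-5, s2: -9>-13, s3: 1=1.
Y: no other strategy beats it everywhere (W at s2 (-1>-9); X at s2 (-1>-13); Z at s3 (5>-3)).
Nothing dominates Z: W at s2 (2>-9); X at s1 (-4>-5); Y at s1 (-4>-7).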